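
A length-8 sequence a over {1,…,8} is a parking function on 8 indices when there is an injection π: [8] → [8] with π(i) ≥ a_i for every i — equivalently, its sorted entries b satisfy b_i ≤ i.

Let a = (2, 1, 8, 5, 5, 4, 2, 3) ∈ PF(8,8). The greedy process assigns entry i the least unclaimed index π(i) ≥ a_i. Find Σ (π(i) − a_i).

Σπ(i) = 1+…+8 = 36; Σa = 2+1+8+5+5+4+2+3 = 30; disp = 36−30 = 6.

6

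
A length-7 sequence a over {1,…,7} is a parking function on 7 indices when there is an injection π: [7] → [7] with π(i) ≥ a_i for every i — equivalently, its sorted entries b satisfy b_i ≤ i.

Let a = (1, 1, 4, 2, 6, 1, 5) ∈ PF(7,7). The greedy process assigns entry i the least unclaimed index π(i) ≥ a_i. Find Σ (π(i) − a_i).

Σπ = 7·8/2 = 28 (π permutes [7]); Σa = 1+1+4+2+6+1+5 = 20; disp = 28−20 = 8.

8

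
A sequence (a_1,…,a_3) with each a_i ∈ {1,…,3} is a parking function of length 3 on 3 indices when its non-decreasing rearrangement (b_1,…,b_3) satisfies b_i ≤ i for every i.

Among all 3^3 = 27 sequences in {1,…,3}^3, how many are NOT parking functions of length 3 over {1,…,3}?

|PF(3,3)| = (4−3)·4^(3−1) = 1·16 = 16 (Pollak)
E.g. (2,2,2) → sorted (2,2,2): b_1=2>1, not a PF.
3^3 − 16 = 27 − 16 = 11

11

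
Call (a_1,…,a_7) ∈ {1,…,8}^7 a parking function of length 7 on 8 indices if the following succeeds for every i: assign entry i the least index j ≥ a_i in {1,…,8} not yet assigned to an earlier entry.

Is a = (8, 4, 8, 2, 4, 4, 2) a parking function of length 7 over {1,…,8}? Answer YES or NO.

Sorted: b = (2, 2, 4, 4, 4, 8, 8).
  b_1=2 ≤ 2
  b_2=2 ≤ 3
  b_3=4 ≤ 4
  b_4=4 ≤ 5
  b_5=4 ≤ 6
  b_6=8 > 7
  fails at i=6 ⇒ NO

NO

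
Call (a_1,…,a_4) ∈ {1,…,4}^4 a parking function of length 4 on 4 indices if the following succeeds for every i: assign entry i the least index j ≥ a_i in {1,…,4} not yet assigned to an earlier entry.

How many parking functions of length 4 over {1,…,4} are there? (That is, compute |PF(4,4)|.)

|PF| = 1·5^3 = 1×125 = 125
E.g. (1,3,2,2) → sorted (1,2,2,3): b_i ≤ i ∀i, a PF.

125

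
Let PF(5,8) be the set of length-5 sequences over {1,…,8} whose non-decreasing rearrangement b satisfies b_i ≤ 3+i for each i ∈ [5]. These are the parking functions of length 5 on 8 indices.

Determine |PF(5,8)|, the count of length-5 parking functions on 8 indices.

26244

|PF| = (8+1−5)·(8+1)^{5−1} = 4×6561 = 26244 [KW]
Check (3,6,3,2,4) → sorted (2,3,3,4,6): b_i ≤ 3+i ∀i, a PF.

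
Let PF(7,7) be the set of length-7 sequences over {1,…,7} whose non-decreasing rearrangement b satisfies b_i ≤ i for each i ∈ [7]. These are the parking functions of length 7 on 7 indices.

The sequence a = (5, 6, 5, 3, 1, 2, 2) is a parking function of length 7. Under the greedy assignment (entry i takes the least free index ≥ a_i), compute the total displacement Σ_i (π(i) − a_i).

4

Σπ(i) = 1+…+7 = 28; Σa = 5+6+5+3+1+2+2 = 24; disp = 28−24 = 4.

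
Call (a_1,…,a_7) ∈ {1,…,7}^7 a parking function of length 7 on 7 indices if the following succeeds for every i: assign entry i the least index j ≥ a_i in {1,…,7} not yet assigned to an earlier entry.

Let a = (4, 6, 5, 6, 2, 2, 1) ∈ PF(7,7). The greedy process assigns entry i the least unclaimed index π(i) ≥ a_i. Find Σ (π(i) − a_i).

2

Σπ = 28 ({1..7} each once); Σa = 4+6+5+6+2+2+1 = 26; disp = 28−26 = 2.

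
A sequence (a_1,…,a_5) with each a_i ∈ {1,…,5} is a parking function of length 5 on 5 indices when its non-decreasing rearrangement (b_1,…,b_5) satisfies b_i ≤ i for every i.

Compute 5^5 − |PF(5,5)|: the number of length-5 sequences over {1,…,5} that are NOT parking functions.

1829

#PF = (5+1−5)·(5+1)^{5−1} = 1 · 1296 = 1296
Check (2,3,5,2,3) → sorted (2,2,3,3,5): b_1=2>1, not a PF.
5^5 − 1296 = 3125 − 1296 = 1829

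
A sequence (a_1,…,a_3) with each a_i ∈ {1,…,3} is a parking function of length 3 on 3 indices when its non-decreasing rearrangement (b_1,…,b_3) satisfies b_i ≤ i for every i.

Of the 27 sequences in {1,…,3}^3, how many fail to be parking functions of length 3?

11

|PF(3,3)| = (3+1−3)·(3+1)^{3−1} = 1×16 = 16 [KW]
E.g. (3,3,3) → sorted (3,3,3): b_1=3>1, not a PF.
So 27 − 16 = 11 fail.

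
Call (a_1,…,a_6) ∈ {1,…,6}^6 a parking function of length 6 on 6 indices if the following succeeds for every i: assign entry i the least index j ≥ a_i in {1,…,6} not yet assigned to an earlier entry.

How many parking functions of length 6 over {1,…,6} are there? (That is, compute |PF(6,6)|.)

|PF| = (7−6)·7^(6−1) = 1×16807 = 16807
Check (1,4,2,1,5,2) → sorted (1,1,2,2,4,5): b_i ≤ i ∀i, a PF.

16807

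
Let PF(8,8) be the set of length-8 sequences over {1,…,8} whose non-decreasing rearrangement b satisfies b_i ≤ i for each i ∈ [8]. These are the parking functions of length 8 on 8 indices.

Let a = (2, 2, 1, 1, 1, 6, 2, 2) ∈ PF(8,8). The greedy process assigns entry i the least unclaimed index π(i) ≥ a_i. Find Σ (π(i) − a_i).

19

Σπ = 8·9/2 = 36 (π permutes [8]); Σa = 2+2+1+1+1+6+2+2 = 17; disp = 36−17 = 19.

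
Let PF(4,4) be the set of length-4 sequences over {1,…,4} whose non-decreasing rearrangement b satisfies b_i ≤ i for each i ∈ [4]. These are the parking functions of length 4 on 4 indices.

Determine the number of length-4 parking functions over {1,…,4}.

125

|PF(4,4)| = (4−4+1)·(4+1)^(4−1) = 1×125 = 125 (Konheim–Weiss)
Check (3,2,1,2) → sorted (1,2,2,3): b_i ≤ i ∀i, a PF.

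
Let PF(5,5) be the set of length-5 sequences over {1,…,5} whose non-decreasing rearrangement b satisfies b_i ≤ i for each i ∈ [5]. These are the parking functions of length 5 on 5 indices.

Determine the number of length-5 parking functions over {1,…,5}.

#PF = (5−5+1)·(5+1)^(5−1) = 1·1296 = 1296 [KW]
Check (1,1,5,3,1) → sorted (1,1,1,3,5): b_i ≤ i ∀i, a PF.

1296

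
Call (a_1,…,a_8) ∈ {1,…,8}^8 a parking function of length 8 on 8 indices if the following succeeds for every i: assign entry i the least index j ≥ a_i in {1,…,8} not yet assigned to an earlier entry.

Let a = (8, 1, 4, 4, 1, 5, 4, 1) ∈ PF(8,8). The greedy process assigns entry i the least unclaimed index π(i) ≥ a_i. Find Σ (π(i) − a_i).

8

Σπ(i) = 1+…+8 = 36; Σa = 8+1+4+4+1+5+4+1 = 28; disp = 36−28 = 8.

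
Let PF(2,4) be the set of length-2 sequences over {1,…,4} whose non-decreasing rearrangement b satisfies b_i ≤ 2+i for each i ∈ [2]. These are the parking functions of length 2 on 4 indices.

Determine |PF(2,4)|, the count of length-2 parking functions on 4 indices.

#PF = (4+1−2)·(4+1)^{2−1} = 3·5 = 15 [KW]
Check (3,1) → sorted (1,3): b_i ≤ 2+i ∀i, a PF.

15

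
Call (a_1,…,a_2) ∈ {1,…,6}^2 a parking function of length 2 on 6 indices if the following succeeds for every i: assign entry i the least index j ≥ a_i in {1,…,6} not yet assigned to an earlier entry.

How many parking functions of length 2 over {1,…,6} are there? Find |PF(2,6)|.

35

|PF(2,6)| = 5·7^1 = 5·7 = 35
One tuple (3,5) → sorted (3,5): b_i ≤ 4+i ∀i, a PF.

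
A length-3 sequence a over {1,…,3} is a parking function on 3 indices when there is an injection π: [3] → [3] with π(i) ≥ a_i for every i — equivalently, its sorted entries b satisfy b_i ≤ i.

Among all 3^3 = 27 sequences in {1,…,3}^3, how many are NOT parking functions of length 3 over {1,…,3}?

11

#PF = (3−3+1)·(3+1)^(3−1) = 1×16 = 16 (Pollak)
Check (2,3,3) → sorted (2,3,3): b_1=2>1, not a PF.
3^3 − 16 = 27 − 16 = 11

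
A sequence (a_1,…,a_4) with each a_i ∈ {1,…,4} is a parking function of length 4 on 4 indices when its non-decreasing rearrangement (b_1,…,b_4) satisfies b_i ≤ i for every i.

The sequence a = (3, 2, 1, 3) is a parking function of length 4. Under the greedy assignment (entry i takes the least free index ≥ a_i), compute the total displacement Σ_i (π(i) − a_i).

1

Σπ = 10 ({1..4} each once); Σa = 3+2+1+3 = 9; disp = 10−9 = 1.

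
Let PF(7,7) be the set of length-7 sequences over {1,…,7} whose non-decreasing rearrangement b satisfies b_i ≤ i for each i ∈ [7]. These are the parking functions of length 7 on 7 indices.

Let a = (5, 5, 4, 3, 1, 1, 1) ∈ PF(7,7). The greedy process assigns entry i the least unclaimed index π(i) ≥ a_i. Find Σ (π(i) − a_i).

8

Σπ = 7·8/2 = 28 (π permutes [7]); Σa = 5+5+4+3+1+1+1 = 20; disp = 28−20 = 8.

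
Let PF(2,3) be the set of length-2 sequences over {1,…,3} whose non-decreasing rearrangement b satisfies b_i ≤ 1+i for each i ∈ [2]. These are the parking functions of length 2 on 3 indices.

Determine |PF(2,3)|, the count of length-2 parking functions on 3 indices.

|PF| = (3−2+1)·(3+1)^(2−1) = 2 · 4 = 8 (Pollak)
Check (2,2) → sorted (2,2): b_i ≤ 1+i ∀i, a PF.

8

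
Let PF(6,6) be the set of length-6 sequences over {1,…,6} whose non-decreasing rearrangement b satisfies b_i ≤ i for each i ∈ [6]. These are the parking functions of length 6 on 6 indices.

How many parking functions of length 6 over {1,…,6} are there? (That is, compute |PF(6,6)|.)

16807

|PF| = (6−6+1)·(6+1)^(6−1) = 1 · 16807 = 16807 [KW]
Check (2,1,4,1,3,1) → sorted (1,1,1,2,3,4): b_i ≤ i ∀i, a PF.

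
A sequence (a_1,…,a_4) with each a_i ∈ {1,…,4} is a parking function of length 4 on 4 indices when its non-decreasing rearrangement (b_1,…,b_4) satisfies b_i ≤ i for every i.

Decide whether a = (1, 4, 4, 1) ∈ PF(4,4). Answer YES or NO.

NO

Rearranged: b = (1, 1, 4, 4).
  b_1=1 ≤ 1
  b_2=1 ≤ 2
  b_3=4 > 3
  fails at i=3 ⇒ NO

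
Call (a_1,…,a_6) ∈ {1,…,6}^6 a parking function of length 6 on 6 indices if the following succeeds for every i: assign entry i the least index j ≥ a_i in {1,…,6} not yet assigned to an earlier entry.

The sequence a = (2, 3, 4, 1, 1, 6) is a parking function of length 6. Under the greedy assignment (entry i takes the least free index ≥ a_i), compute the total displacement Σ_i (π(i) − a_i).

4

Σπ = 21 ({1..6} each once); Σa = 2+3+4+1+1+6 = 17; disp = 21−17 = 4.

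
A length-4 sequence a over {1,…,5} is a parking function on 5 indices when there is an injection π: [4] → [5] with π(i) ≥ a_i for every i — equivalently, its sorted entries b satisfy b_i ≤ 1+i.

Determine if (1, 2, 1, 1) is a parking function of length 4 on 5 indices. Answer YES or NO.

YES

Rearranged: b = (1, 1, 1, 2).
  b_1=1 ≤ 2
  b_2=1 ≤ 3
  b_3=1 ≤ 4
  b_4=2 ≤ 5
All bounds hold ⇒ YES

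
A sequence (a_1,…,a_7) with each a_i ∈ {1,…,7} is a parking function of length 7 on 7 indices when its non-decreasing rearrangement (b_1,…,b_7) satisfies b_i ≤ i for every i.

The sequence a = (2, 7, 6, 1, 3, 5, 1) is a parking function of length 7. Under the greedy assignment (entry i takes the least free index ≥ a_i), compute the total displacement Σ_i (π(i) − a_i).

Σπ(i) = 1+…+7 = 28; Σa = 2+7+6+1+3+5+1 = 25; disp = 28−25 = 3.

3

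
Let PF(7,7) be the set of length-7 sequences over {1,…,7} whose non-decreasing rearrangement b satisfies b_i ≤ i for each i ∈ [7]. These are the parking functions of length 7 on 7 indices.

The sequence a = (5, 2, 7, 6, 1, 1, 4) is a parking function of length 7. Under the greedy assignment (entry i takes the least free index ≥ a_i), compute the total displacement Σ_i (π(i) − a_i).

Σπ = 7·8/2 = 28 (π permutes [7]); Σa = 5+2+7+6+1+1+4 = 26; disp = 28−26 = 2.

2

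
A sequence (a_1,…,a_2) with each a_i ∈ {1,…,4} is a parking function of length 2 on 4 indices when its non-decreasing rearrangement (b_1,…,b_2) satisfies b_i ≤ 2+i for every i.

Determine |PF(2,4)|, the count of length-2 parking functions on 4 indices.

|PF| = (4+1−2)·(4+1)^{2−1} = 3·5 = 15 (Pollak)
Example (2,2) → sorted (2,2): b_i ≤ 2+i ∀i, a PF.

15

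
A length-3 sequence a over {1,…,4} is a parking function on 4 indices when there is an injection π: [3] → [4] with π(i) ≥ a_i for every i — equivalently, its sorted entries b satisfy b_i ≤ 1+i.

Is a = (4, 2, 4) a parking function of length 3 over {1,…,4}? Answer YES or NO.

NO

Rearranged: b = (2, 4, 4).
  b_1=2 ≤ 2
  b_2=4 > 3
  fails at i=2 ⇒ NO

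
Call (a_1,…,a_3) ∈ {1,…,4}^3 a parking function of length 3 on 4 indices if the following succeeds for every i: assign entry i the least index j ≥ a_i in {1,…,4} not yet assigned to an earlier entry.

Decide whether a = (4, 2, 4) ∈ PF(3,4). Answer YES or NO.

NO

Order a: b = (2, 4, 4).
  b_1=2 ≤ 2
  b_2=4 > 3
  fails at i=2 ⇒ NO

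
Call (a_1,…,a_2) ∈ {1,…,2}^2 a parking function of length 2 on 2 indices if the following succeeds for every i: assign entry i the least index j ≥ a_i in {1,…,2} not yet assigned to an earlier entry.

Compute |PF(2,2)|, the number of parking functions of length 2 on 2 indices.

3

Count = (2+1−2)·(2+1)^{2−1} = 1 · 3 = 3 (Konheim–Weiss)
E.g. (1,1) → sorted (1,1): b_i ≤ i ∀i, a PF.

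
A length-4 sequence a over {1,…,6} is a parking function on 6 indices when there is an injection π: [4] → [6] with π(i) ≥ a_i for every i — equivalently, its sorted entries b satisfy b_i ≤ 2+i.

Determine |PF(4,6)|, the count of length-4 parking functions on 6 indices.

1029

Count = (6−4+1)·(6+1)^(4−1) = 3×343 = 1029 (Pollak)
One tuple (4,3,1,2) → sorted (1,2,3,4): b_i ≤ 2+i ∀i, a PF.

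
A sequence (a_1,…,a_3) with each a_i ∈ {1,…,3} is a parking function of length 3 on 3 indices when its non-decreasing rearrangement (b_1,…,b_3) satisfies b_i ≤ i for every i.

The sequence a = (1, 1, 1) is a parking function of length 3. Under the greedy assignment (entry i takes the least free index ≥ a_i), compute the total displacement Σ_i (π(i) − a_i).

3

Σπ = 3·4/2 = 6 (π permutes [3]); Σa = 1+1+1 = 3; disp = 6−3 = 3.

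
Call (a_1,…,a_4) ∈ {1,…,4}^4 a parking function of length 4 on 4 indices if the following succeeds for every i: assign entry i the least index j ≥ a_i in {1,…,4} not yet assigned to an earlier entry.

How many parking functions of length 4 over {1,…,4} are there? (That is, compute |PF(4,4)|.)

|PF(4,4)| = (5−4)·5^(4−1) = 1 · 125 = 125 (Konheim–Weiss)
Example (1,2,1,1) → sorted (1,1,1,2): b_i ≤ i ∀i, a PF.

125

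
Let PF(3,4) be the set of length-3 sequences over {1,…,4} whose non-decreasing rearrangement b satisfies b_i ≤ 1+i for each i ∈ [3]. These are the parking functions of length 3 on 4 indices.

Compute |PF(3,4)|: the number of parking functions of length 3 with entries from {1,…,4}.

Count = (4+1−3)·(4+1)^{3−1} = 2·25 = 50
One tuple (1,2,2) → sorted (1,2,2): b_i ≤ 1+i ∀i, a PF.

50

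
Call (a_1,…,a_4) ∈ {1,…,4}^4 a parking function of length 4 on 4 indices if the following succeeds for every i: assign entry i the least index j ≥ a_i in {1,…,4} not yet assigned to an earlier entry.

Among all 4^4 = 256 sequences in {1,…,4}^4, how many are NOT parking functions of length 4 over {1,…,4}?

|PF| = (5−4)·5^(4−1) = 1 · 125 = 125 (Konheim–Weiss)
Check (3,3,3,2) → sorted (2,3,3,3): b_1=2>1, not a PF.
So 256 − 125 = 131 fail.

131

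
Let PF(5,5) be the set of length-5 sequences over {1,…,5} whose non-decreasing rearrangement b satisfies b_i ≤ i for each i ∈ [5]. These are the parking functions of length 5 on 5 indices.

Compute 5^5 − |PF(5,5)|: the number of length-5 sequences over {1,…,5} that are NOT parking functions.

|PF| = 1·6^4 = 1·1296 = 1296 (Konheim–Weiss)
Check (4,5,4,5,5) → sorted (4,4,5,5,5): b_1=4>1, not a PF.
So 3125 − 1296 = 1829 fail.

1829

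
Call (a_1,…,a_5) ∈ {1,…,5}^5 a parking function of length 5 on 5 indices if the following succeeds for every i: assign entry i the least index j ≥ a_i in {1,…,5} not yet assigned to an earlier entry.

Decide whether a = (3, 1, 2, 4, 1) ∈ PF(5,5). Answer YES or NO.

Rearranged: b = (1, 1, 2, 3, 4).
  b_1=1 ≤ 1
  b_2=1 ≤ 2
  b_3=2 ≤ 3
  b_4=3 ≤ 4
  b_5=4 ≤ 5
All bounds hold ⇒ YES

YES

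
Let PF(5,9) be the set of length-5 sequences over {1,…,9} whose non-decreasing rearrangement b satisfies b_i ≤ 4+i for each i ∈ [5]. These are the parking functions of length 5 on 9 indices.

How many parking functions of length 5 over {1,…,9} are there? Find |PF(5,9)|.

50000

#PF = (9+1−5)·(9+1)^{5−1} = 5·10000 = 50000 (Konheim–Weiss)
Check (4,1,4,4,6) → sorted (1,4,4,4,6): b_i ≤ 4+i ∀i, a PF.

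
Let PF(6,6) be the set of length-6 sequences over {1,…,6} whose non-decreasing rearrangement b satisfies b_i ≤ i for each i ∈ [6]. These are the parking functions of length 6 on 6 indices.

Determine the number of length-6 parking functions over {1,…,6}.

#PF = (7−6)·7^(6−1) = 1 · 16807 = 16807 [KW]
E.g. (2,4,2,6,1,4) → sorted (1,2,2,4,4,6): b_i ≤ i ∀i, a PF.

16807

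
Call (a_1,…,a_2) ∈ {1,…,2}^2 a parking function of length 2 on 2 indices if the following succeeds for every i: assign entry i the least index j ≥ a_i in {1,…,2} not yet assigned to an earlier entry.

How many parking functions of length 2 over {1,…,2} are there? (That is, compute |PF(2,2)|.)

|PF(2,2)| = (2−2+1)·(2+1)^(2−1) = 1·3 = 3
One tuple (2,1) → sorted (1,2): b_i ≤ i ∀i, a PF.

3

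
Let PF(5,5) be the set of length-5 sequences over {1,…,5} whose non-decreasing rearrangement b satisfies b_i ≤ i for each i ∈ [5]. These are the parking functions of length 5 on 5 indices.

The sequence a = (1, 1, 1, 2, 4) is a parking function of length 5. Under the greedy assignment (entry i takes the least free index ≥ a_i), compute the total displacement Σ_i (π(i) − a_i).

Σπ = 15 ({1..5} each once); Σa = 1+1+1+2+4 = 9; disp = 15−9 = 6.

6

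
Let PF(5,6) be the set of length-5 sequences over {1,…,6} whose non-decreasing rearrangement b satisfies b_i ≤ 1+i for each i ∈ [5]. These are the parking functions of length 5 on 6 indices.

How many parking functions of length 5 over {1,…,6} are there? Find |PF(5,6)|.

Count = (6−5+1)·(6+1)^(5−1) = 2·2401 = 4802
Check (5,1,5,2,4) → sorted (1,2,4,5,5): b_i ≤ 1+i ∀i, a PF.

4802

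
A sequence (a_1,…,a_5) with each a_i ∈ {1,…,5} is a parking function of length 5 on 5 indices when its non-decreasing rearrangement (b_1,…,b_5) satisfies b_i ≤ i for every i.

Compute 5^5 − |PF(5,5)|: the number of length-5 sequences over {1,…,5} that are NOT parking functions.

Count = (5−5+1)·(5+1)^(5−1) = 1·1296 = 1296
Check (5,3,3,5,5) → sorted (3,3,5,5,5): b_1=3>1, not a PF.
5^5 − 1296 = 3125 − 1296 = 1829

1829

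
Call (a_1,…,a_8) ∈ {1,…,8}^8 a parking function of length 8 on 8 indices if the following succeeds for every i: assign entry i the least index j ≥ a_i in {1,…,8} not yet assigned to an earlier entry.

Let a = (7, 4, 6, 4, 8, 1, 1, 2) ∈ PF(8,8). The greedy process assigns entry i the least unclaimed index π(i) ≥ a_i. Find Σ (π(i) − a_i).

Σπ(i) = 1+…+8 = 36; Σa = 7+4+6+4+8+1+1+2 = 33; disp = 36−33 = 3.

3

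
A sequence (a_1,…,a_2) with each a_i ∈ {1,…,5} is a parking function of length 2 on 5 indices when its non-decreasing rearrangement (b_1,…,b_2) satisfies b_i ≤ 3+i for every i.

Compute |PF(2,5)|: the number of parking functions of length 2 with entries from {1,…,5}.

24

|PF(2,5)| = (5−2+1)·(5+1)^(2−1) = 4·6 = 24 (Pollak)
Check (1,2) → sorted (1,2): b_i ≤ 3+i ∀i, a PF.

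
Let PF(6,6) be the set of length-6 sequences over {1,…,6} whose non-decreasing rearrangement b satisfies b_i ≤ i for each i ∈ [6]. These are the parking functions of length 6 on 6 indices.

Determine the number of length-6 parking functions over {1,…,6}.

#PF = 1·7^5 = 1×16807 = 16807
Check (3,2,1,3,1,4) → sorted (1,1,2,3,3,4): b_i ≤ i ∀i, a PF.

16807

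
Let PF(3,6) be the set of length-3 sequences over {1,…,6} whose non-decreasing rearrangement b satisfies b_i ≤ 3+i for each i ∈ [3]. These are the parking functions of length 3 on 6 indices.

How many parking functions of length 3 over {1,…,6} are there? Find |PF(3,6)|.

196

|PF(3,6)| = (6−3+1)·(6+1)^(3−1) = 4·49 = 196 (Konheim–Weiss)
E.g. (3,6,5) → sorted (3,5,6): b_i ≤ 3+i ∀i, a PF.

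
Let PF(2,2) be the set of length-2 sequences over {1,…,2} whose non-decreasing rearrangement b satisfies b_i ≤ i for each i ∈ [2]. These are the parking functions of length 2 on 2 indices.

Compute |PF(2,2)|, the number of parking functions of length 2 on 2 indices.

|PF| = (2−2+1)·(2+1)^(2−1) = 1 · 3 = 3 (Konheim–Weiss)
Example (1,2) → sorted (1,2): b_i ≤ i ∀i, a PF.

3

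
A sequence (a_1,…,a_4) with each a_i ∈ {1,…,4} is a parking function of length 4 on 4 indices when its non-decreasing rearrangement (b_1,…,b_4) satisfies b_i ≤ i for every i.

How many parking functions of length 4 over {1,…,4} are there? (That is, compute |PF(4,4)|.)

125

#PF = 1·5^3 = 1·125 = 125 [KW]
Check (3,1,1,3) → sorted (1,1,3,3): b_i ≤ i ∀i, a PF.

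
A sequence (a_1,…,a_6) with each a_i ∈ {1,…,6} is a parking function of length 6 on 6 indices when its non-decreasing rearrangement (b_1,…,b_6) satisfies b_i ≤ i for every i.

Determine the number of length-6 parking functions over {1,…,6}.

16807

Count = (6−6+1)·(6+1)^(6−1) = 1·16807 = 16807 (Konheim–Weiss)
One tuple (6,1,1,1,5,4) → sorted (1,1,1,4,5,6): b_i ≤ i ∀i, a PF.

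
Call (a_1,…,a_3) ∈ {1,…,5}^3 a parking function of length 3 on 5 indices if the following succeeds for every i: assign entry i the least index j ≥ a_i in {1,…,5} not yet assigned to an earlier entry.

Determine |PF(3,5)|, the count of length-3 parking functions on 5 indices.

|PF| = 3·6^2 = 3×36 = 108 (Konheim–Weiss)
One tuple (2,2,3) → sorted (2,2,3): b_i ≤ 2+i ∀i, a PF.

108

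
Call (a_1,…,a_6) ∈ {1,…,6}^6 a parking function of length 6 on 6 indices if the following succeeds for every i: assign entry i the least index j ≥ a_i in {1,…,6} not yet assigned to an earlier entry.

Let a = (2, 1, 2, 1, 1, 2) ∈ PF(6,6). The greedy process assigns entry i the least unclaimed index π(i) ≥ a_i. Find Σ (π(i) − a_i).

Σπ = 6·7/2 = 21 (π permutes [6]); Σa = 2+1+2+1+1+2 = 9; disp = 21−9 = 12.

12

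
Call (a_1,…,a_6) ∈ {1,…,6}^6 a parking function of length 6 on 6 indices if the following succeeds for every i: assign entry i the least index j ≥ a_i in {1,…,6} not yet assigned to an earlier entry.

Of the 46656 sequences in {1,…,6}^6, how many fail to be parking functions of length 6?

#PF = (6−6+1)·(6+1)^(6−1) = 1·16807 = 16807
Check (6,5,6,4,1,5) → sorted (1,4,5,5,6,6): b_2=4>2, not a PF.
6^6 − 16807 = 46656 − 16807 = 29849

29849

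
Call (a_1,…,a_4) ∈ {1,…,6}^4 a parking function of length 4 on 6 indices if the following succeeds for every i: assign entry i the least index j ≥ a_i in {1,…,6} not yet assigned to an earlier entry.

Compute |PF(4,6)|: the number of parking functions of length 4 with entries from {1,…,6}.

1029

Count = (7−4)·7^(4−1) = 3·343 = 1029 (Pollak)
Check (2,4,5,2) → sorted (2,2,4,5): b_i ≤ 2+i ∀i, a PF.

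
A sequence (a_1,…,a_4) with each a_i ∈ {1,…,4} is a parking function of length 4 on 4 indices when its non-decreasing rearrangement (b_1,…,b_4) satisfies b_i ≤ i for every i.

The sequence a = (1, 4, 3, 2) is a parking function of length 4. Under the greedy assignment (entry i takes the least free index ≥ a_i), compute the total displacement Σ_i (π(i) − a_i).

Σπ(i) = 1+…+4 = 10; Σa = 1+4+3+2 = 10; disp = 10−10 = 0.

0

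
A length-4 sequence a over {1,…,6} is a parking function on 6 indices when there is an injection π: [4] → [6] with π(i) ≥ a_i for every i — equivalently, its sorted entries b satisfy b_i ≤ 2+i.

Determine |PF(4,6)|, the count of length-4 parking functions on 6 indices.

1029

|PF| = 3·7^3 = 3 · 343 = 1029 (Konheim–Weiss)
Check (6,3,3,5) → sorted (3,3,5,6): b_i ≤ 2+i ∀i, a PF.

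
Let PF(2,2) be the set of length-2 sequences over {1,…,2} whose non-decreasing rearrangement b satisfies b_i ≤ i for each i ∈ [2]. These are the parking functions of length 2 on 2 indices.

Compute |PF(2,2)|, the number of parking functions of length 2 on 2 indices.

3

|PF| = (3−2)·3^(2−1) = 1·3 = 3 (Konheim–Weiss)
Check (2,1) → sorted (1,2): b_i ≤ i ∀i, a PF.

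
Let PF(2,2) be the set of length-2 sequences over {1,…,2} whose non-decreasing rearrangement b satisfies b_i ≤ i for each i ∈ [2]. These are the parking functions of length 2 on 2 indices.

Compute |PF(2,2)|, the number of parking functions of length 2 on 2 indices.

Count = (2−2+1)·(2+1)^(2−1) = 1·3 = 3 (Pollak)
Check (1,2) → sorted (1,2): b_i ≤ i ∀i, a PF.

3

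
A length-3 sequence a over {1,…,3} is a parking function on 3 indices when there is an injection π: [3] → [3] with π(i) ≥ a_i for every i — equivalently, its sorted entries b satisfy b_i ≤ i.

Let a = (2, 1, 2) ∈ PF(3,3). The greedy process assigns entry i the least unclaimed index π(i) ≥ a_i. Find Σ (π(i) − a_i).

1

Σπ = 3·4/2 = 6 (π permutes [3]); Σa = 2+1+2 = 5; disp = 6−5 = 1.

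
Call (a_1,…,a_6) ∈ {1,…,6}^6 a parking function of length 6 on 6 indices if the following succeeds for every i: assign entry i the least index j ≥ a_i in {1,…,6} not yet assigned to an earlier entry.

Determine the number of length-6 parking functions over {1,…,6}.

Count = (6−6+1)·(6+1)^(6−1) = 1·16807 = 16807 [KW]
E.g. (4,1,5,1,2,2) → sorted (1,1,2,2,4,5): b_i ≤ i ∀i, a PF.

16807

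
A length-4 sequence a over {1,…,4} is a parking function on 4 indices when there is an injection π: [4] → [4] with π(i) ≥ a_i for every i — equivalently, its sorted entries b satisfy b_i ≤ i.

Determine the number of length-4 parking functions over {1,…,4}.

125

|PF| = (4+1−4)·(4+1)^{4−1} = 1×125 = 125 (Pollak)
E.g. (1,2,2,1) → sorted (1,1,2,2): b_i ≤ i ∀i, a PF.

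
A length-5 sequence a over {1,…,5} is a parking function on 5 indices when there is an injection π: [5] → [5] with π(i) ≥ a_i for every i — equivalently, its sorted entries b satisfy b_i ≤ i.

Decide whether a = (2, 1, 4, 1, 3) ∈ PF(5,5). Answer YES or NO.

YES

Order a: b = (1, 1, 2, 3, 4).
  b_1=1 ≤ 1
  b_2=1 ≤ 2
  b_3=2 ≤ 3
  b_4=3 ≤ 4
  b_5=4 ≤ 5
All bounds hold ⇒ YES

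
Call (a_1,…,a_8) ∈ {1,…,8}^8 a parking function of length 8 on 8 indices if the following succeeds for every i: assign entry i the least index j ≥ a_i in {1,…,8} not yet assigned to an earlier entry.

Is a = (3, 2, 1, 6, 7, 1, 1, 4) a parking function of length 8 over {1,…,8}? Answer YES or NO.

Rearranged: b = (1, 1, 1, 2, 3, 4, 6, 7).
  b_1=1 ≤ 1
  b_2=1 ≤ 2
  b_3=1 ≤ 3
  b_4=2 ≤ 4
  b_5=3 ≤ 5
  b_6=4 ≤ 6
  b_7=6 ≤ 7
  b_8=7 ≤ 8
All bounds hold ⇒ YES

YES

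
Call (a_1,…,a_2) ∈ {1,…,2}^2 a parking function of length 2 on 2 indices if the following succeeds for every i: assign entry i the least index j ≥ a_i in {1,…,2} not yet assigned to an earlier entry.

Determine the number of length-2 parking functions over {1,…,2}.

3

|PF(2,2)| = (2−2+1)·(2+1)^(2−1) = 1 · 3 = 3
One tuple (1,2) → sorted (1,2): b_i ≤ i ∀i, a PF.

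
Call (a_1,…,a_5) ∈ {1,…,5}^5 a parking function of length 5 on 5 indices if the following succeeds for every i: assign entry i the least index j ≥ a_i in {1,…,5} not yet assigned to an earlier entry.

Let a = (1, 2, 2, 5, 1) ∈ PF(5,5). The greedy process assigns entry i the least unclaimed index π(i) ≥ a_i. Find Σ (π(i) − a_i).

4

Σπ(i) = 1+…+5 = 15; Σa = 1+2+2+5+1 = 11; disp = 15−11 = 4.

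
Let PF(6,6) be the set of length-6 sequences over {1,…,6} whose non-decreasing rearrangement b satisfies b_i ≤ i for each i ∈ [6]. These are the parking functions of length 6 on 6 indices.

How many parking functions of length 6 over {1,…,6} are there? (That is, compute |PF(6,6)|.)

#PF = (7−6)·7^(6−1) = 1·16807 = 16807
Example (6,3,2,4,5,1) → sorted (1,2,3,4,5,6): b_i ≤ i ∀i, a PF.

16807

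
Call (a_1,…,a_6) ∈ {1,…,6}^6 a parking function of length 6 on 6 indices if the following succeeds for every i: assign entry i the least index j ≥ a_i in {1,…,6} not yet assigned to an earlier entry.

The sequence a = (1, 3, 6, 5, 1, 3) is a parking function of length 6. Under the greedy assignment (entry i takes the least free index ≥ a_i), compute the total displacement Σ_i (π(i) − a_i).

Σπ = 6·7/2 = 21 (π permutes [6]); Σa = 1+3+6+5+1+3 = 19; disp = 21−19 = 2.

2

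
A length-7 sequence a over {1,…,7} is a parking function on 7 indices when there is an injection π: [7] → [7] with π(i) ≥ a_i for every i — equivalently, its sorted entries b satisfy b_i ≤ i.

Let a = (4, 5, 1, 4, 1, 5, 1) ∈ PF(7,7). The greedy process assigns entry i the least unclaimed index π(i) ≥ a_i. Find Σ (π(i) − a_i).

7

Σπ(i) = 1+…+7 = 28; Σa = 4+5+1+4+1+5+1 = 21; disp = 28−21 = 7.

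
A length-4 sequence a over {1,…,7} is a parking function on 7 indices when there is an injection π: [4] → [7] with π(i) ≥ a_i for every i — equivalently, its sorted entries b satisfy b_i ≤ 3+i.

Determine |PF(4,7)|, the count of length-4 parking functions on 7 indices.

|PF| = 4·8^3 = 4·512 = 2048
Example (2,5,6,1) → sorted (1,2,5,6): b_i ≤ 3+i ∀i, a PF.

2048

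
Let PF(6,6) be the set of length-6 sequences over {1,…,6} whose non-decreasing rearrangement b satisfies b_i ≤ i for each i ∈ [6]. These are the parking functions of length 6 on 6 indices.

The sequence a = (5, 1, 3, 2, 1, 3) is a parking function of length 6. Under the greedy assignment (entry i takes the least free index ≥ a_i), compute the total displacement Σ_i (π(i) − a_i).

6

Σπ(i) = 1+…+6 = 21; Σa = 5+1+3+2+1+3 = 15; disp = 21−15 = 6.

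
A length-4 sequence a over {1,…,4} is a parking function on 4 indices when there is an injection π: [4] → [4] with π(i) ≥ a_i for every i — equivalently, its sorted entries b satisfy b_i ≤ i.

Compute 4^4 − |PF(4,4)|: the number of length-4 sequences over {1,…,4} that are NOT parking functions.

Count = 1·5^3 = 1 · 125 = 125 (Pollak)
Example (2,3,3,4) → sorted (2,3,3,4): b_1=2>1, not a PF.
Total 256; non-PF = 256−125 = 131

131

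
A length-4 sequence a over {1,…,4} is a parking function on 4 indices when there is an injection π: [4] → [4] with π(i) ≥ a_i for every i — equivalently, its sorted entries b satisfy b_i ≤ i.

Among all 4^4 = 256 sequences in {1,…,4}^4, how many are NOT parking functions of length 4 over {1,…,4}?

131

#PF = (4−4+1)·(4+1)^(4−1) = 1 · 125 = 125 [KW]
Check (4,4,4,3) → sorted (3,4,4,4): b_1=3>1, not a PF.
Total 256; non-PF = 256−125 = 131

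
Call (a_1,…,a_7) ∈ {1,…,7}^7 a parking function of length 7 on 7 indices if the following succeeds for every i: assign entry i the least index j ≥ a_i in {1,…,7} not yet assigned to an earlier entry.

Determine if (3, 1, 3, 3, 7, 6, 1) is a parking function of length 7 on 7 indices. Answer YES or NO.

YES

Order a: b = (1, 1, 3, 3, 3, 6, 7).
  b_1=1 ≤ 1
  b_2=1 ≤ 2
  b_3=3 ≤ 3
  b_4=3 ≤ 4
  b_5=3 ≤ 5
  b_6=6 ≤ 6
  b_7=7 ≤ 7
All bounds hold ⇒ YES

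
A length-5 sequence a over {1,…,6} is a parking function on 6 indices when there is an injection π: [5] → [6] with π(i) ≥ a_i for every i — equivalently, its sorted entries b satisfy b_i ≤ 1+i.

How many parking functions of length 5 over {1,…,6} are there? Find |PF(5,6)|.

Count = (7−5)·7^(5−1) = 2 · 2401 = 4802 [KW]
Example (5,2,4,6,2) → sorted (2,2,4,5,6): b_i ≤ 1+i ∀i, a PF.

4802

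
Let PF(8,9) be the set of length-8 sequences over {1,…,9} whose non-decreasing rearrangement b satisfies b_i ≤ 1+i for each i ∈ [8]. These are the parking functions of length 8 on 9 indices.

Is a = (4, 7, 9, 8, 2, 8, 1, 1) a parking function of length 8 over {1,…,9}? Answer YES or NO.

Rearranged: b = (1, 1, 2, 4, 7, 8, 8, 9).
  b_1=1 ≤ 2
  b_2=1 ≤ 3
  b_3=2 ≤ 4
  b_4=4 ≤ 5
  b_5=7 > 6
  fails at i=5 ⇒ NO

NO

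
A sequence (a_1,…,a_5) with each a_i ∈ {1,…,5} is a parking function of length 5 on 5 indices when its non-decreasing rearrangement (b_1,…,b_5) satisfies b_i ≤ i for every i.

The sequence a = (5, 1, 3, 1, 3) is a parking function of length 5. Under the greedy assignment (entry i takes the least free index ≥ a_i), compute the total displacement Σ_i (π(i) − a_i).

2

Σπ(i) = 1+…+5 = 15; Σa = 5+1+3+1+3 = 13; disp = 15−13 = 2.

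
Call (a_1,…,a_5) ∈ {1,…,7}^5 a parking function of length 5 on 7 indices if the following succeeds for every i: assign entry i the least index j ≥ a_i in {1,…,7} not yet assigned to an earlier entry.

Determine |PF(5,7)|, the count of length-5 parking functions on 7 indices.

12288

Count = (8−5)·8^(5−1) = 3·4096 = 12288 [KW]
One tuple (1,1,3,7,2) → sorted (1,1,2,3,7): b_i ≤ 2+i ∀i, a PF.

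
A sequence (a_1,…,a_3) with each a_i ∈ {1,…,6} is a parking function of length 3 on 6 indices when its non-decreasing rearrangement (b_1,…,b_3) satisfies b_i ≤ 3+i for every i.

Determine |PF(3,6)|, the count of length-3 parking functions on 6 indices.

196

Count = (6−3+1)·(6+1)^(3−1) = 4·49 = 196 (Pollak)
One tuple (5,6,3) → sorted (3,5,6): b_i ≤ 3+i ∀i, a PF.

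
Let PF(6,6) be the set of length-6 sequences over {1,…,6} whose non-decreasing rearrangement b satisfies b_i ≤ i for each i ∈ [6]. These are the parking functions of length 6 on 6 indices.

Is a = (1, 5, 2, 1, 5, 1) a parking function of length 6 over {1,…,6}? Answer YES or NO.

YES

Sorted: b = (1, 1, 1, 2, 5, 5).
  b_1=1 ≤ 1
  b_2=1 ≤ 2
  b_3=1 ≤ 3
  b_4=2 ≤ 4
  b_5=5 ≤ 5
  b_6=5 ≤ 6
All bounds hold ⇒ YES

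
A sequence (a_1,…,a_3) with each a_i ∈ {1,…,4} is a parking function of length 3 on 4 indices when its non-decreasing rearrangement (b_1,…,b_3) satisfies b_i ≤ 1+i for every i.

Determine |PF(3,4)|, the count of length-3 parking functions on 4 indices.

50

|PF(3,4)| = 2·5^2 = 2×25 = 50 [KW]
One tuple (2,4,2) → sorted (2,2,4): b_i ≤ 1+i ∀i, a PF.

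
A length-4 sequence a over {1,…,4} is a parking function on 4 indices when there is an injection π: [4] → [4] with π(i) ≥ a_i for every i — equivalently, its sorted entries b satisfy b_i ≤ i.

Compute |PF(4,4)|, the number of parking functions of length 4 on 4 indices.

#PF = (4+1−4)·(4+1)^{4−1} = 1 · 125 = 125
One tuple (2,1,1,4) → sorted (1,1,2,4): b_i ≤ i ∀i, a PF.

125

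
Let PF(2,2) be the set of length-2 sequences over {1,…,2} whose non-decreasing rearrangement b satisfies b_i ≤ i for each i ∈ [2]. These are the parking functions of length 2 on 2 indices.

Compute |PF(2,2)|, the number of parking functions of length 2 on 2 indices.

3

Count = (3−2)·3^(2−1) = 1×3 = 3 (Pollak)
Example (1,2) → sorted (1,2): b_i ≤ i ∀i, a PF.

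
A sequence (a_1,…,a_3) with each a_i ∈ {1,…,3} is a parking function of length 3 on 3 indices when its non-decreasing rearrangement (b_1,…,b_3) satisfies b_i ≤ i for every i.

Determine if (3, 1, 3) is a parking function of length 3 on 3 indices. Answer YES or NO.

NO

Order a: b = (1, 3, 3).
  b_1=1 ≤ 1
  b_2=3 > 2
  fails at i=2 ⇒ NO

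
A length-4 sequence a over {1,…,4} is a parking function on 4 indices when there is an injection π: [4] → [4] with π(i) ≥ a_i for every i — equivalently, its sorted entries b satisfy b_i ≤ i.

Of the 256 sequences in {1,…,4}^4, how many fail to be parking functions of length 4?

|PF| = (5−4)·5^(4−1) = 1·125 = 125 [KW]
One tuple (2,4,4,2) → sorted (2,2,4,4): b_1=2>1, not a PF.
So 256 − 125 = 131 fail.

131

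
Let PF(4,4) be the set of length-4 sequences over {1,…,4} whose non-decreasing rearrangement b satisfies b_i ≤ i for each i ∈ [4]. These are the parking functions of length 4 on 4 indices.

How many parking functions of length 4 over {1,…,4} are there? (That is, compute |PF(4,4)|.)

|PF| = (4−4+1)·(4+1)^(4−1) = 1 · 125 = 125 [KW]
Check (4,3,1,1) → sorted (1,1,3,4): b_i ≤ i ∀i, a PF.

125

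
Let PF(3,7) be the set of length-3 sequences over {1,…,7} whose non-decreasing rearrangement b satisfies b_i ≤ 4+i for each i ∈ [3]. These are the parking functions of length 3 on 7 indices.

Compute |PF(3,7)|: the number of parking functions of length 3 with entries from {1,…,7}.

Count = 5·8^2 = 5 · 64 = 320 (Pollak)
E.g. (2,7,4) → sorted (2,4,7): b_i ≤ 4+i ∀i, a PF.

320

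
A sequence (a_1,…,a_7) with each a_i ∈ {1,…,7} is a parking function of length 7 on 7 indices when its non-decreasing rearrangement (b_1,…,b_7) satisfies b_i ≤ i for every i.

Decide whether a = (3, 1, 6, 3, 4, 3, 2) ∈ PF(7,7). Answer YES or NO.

Rearranged: b = (1, 2, 3, 3, 3, 4, 6).
  b_1=1 ≤ 1
  b_2=2 ≤ 2
  b_3=3 ≤ 3
  b_4=3 ≤ 4
  b_5=3 ≤ 5
  b_6=4 ≤ 6
  b_7=6 ≤ 7
All bounds hold ⇒ YES

YES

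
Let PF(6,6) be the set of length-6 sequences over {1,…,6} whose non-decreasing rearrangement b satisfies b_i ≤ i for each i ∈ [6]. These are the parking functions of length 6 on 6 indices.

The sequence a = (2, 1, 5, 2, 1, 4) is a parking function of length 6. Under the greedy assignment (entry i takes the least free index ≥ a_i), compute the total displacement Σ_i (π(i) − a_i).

6

Σπ = 6·7/2 = 21 (π permutes [6]); Σa = 2+1+5+2+1+4 = 15; disp = 21−15 = 6.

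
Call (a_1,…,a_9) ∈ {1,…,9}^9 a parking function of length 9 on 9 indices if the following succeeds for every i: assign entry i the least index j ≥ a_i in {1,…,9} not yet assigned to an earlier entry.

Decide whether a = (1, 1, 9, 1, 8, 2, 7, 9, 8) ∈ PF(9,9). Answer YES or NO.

NO

Sorted: b = (1, 1, 1, 2, 7, 8, 8, 9, 9).
  b_1=1 ≤ 1
  b_2=1 ≤ 2
  b_3=1 ≤ 3
  b_4=2 ≤ 4
  b_5=7 > 5
  fails at i=5 ⇒ NO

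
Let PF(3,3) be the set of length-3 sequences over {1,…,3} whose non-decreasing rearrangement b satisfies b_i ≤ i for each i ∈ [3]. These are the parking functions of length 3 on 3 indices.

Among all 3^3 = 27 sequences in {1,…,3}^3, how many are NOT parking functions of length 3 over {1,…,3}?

#PF = (4−3)·4^(3−1) = 1 · 16 = 16 (Konheim–Weiss)
One tuple (3,3,3) → sorted (3,3,3): b_1=3>1, not a PF.
Total 27; non-PF = 27−16 = 11

11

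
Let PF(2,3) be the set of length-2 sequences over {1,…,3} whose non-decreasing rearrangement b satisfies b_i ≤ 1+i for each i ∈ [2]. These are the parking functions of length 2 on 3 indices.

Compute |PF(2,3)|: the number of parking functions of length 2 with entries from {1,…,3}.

#PF = (3−2+1)·(3+1)^(2−1) = 2·4 = 8 (Pollak)
Example (3,2) → sorted (2,3): b_i ≤ 1+i ∀i, a PF.

8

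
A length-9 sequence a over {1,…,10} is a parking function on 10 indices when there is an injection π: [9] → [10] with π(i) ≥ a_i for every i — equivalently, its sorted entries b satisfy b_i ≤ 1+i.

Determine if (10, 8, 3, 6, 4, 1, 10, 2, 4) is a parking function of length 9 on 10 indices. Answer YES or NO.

NO

Order a: b = (1, 2, 3, 4, 4, 6, 8, 10, 10).
  b_1=1 ≤ 2
  b_2=2 ≤ 3
  b_3=3 ≤ 4
  b_4=4 ≤ 5
  b_5=4 ≤ 6
  b_6=6 ≤ 7
  b_7=8 ≤ 8
  b_8=10 > 9
  fails at i=8 ⇒ NO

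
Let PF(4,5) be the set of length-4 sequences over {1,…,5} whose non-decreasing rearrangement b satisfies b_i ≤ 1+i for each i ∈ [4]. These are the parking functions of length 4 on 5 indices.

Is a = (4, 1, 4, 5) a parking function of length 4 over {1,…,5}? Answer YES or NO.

NO

Rearranged: b = (1, 4, 4, 5).
  b_1=1 ≤ 2
  b_2=4 > 3
  fails at i=2 ⇒ NO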